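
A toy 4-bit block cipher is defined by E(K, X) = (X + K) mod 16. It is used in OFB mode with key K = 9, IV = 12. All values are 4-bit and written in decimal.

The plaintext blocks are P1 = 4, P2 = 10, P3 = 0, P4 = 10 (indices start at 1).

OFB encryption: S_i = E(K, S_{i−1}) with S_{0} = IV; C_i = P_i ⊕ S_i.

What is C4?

C4 = 10

C1: S = E(K, 12) = 5; 4 ⊕ 5 = 1.
C2: S = E(K, 5) = 14; 10 ⊕ 14 = 4.
C3: S = E(K, 14) = 7; 0 ⊕ 7 = 7.
C4: S = E(K, 7) = 0; 10 ⊕ 0 = 10.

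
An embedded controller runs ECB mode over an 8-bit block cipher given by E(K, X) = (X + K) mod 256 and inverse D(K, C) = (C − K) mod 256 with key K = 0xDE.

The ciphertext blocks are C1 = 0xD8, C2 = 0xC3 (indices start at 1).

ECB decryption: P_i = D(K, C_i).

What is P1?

P1 = 0xFA

P1: D(K, 0xD8) = 0xFA.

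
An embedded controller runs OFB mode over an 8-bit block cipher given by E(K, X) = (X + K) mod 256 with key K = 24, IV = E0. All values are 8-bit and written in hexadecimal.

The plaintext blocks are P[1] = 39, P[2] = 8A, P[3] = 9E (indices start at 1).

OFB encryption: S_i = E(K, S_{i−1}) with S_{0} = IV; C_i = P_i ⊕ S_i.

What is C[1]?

C[1]: S = E(K, E0) = 04; 39 ⊕ 04 = 3D.

C[1] = 3D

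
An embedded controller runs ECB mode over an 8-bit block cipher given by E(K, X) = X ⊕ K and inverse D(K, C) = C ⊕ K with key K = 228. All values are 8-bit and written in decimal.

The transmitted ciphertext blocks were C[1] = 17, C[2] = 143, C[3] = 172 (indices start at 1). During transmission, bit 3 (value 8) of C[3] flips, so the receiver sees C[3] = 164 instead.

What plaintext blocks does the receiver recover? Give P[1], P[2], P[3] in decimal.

ECB decryption: P_i = D(K, C_i).
Only C[3] changed, to 164. In ECB, a change in C_i affects only P_i. Decrypting the received ciphertext:
P[1]: D(K, 17) = 245.
P[2]: D(K, 143) = 107.
P[3]: D(K, 164) = 64.
Blocks that differ from the original plaintext: P[3].

P[1] = 245, P[2] = 107, P[3] = 64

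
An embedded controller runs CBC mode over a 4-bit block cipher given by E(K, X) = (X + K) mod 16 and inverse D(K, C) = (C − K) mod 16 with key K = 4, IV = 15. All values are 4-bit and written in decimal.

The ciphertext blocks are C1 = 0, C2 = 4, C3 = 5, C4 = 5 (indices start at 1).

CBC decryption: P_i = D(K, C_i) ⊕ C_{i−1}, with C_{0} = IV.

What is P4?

P4: D(K, 5) = 1; 1 ⊕ 5 = 4.

P4 = 4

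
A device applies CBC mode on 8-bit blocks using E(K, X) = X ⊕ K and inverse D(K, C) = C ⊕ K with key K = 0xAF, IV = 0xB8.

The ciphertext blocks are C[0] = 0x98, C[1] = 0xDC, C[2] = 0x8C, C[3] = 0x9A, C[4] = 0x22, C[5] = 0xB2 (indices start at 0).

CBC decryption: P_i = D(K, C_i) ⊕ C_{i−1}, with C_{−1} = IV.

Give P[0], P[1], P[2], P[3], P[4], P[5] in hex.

P[0]: D(K, 0x98) = 0x37; 0x37 ⊕ 0xB8 = 0x8F.
P[1]: D(K, 0xDC) = 0x73; 0x73 ⊕ 0x98 = 0xEB.
P[2]: D(K, 0x8C) = 0x23; 0x23 ⊕ 0xDC = 0xFF.
P[3]: D(K, 0x9A) = 0x35; 0x35 ⊕ 0x8C = 0xB9.
P[4]: D(K, 0x22) = 0x8D; 0x8D ⊕ 0x9A = 0x17.
P[5]: D(K, 0xB2) = 0x1D; 0x1D ⊕ 0x22 = 0x3F.

P[0] = 0x8F, P[1] = 0xEB, P[2] = 0xFF, P[3] = 0xB9, P[4] = 0x17, P[5] = 0x3F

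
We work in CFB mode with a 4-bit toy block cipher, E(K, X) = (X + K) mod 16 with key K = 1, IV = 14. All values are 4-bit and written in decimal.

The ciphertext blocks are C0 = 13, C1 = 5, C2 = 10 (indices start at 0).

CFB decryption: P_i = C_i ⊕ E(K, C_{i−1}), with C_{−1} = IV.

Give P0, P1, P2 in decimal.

P0: E(K, 14) = 15; 13 ⊕ 15 = 2.
P1: E(K, 13) = 14; 5 ⊕ 14 = 11.
P2: E(K, 5) = 6; 10 ⊕ 6 = 12.

P0 = 2, P1 = 11, P2 = 12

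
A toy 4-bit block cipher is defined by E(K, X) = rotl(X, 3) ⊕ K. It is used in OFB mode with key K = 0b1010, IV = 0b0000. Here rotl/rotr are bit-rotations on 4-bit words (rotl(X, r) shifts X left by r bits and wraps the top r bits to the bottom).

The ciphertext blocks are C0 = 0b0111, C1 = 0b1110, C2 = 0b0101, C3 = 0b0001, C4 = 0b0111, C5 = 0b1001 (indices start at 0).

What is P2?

P2 = 0b0000

OFB decryption: S_i = E(K, S_{i−1}) with S_{−1} = IV; P_i = C_i ⊕ S_i.
P0: S = E(K, 0b0000) = 0b1010; 0b0111 ⊕ 0b1010 = 0b1101.
P1: S = E(K, 0b1010) = 0b1111; 0b1110 ⊕ 0b1111 = 0b0001.
P2: S = E(K, 0b1111) = 0b0101; 0b0101 ⊕ 0b0101 = 0b0000.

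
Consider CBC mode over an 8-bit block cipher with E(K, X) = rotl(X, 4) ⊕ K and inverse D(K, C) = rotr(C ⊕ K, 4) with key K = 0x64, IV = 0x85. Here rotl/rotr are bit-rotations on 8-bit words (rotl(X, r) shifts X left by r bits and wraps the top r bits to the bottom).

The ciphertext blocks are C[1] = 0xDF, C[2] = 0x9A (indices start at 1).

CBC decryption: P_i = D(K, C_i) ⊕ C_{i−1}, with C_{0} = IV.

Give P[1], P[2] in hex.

P[1]: D(K, 0xDF) = 0xBB; 0xBB ⊕ 0x85 = 0x3E.
P[2]: D(K, 0x9A) = 0xEF; 0xEF ⊕ 0xDF = 0x30.

P[1] = 0x3E, P[2] = 0x30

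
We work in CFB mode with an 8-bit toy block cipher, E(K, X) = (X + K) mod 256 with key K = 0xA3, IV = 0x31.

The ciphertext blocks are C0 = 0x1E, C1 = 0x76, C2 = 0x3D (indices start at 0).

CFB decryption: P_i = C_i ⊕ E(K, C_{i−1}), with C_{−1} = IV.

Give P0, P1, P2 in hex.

P0: E(K, 0x31) = 0xD4; 0x1E ⊕ 0xD4 = 0xCA.
P1: E(K, 0x1E) = 0xC1; 0x76 ⊕ 0xC1 = 0xB7.
P2: E(K, 0x76) = 0x19; 0x3D ⊕ 0x19 = 0x24.

P0 = 0xCA, P1 = 0xB7, P2 = 0x24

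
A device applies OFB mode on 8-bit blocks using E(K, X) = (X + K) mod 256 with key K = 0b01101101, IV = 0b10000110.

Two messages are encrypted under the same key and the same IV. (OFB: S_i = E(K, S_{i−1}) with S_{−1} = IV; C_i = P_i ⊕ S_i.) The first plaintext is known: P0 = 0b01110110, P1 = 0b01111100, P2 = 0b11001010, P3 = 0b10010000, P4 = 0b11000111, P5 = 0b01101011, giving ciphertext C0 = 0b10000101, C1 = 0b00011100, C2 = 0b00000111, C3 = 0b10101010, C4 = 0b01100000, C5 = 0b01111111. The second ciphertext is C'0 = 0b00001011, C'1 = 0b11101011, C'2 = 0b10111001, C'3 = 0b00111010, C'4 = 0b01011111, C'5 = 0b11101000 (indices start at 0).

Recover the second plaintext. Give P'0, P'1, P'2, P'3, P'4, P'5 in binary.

P'0 = 0b11111000, P'1 = 0b10001011, P'2 = 0b01110100, P'3 = 0b00000000, P'4 = 0b11111000, P'5 = 0b11111100

In OFB with a reused IV, both messages share the same keystream S_i, so C_i ⊕ C'_i = P_i ⊕ P'_i and thus P'_i = P_i ⊕ C_i ⊕ C'_i.
P'0: 0b01110110 ⊕ 0b10000101 ⊕ 0b00001011 = 0b11111000.
P'1: 0b01111100 ⊕ 0b00011100 ⊕ 0b11101011 = 0b10001011.
P'2: 0b11001010 ⊕ 0b00000111 ⊕ 0b10111001 = 0b01110100.
P'3: 0b10010000 ⊕ 0b10101010 ⊕ 0b00111010 = 0b00000000.
P'4: 0b11000111 ⊕ 0b01100000 ⊕ 0b01011111 = 0b11111000.
P'5: 0b01101011 ⊕ 0b01111111 ⊕ 0b11101000 = 0b11111100.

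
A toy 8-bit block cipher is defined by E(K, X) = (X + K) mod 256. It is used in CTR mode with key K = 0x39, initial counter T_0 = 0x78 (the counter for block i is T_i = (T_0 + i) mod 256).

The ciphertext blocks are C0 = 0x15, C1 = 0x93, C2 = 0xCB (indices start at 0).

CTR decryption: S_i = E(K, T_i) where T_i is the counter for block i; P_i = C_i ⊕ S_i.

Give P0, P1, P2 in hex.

P0 = 0xA4, P1 = 0x21, P2 = 0x78

P0: T = 0x78, S = E(K, T) = 0xB1; 0x15 ⊕ 0xB1 = 0xA4.
P1: T = 0x79, S = E(K, T) = 0xB2; 0x93 ⊕ 0xB2 = 0x21.
P2: T = 0x7A, S = E(K, T) = 0xB3; 0xCB ⊕ 0xB3 = 0x78.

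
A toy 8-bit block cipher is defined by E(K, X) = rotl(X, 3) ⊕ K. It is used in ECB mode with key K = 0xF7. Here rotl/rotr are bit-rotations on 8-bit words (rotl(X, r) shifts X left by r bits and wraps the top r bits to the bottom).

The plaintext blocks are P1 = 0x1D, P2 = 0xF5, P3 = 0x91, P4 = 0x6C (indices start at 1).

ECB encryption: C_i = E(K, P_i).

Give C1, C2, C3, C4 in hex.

C1: E(K, 0x1D) = 0x1F.
C2: E(K, 0xF5) = 0x58.
C3: E(K, 0x91) = 0x7B.
C4: E(K, 0x6C) = 0x94.

C1 = 0x1F, C2 = 0x58, C3 = 0x7B, C4 = 0x94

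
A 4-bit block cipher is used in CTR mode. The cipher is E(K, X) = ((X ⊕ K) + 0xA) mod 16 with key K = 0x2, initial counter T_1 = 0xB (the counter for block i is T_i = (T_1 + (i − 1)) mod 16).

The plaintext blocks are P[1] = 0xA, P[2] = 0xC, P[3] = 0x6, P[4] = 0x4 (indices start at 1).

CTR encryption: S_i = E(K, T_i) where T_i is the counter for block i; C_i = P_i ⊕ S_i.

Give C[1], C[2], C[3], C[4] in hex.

C[1]: T = 0xB, S = E(K, T) = 0x3; 0xA ⊕ 0x3 = 0x9.
C[2]: T = 0xC, S = E(K, T) = 0x8; 0xC ⊕ 0x8 = 0x4.
C[3]: T = 0xD, S = E(K, T) = 0x9; 0x6 ⊕ 0x9 = 0xF.
C[4]: T = 0xE, S = E(K, T) = 0x6; 0x4 ⊕ 0x6 = 0x2.

C[1] = 0x9, C[2] = 0x4, C[3] = 0xF, C[4] = 0x2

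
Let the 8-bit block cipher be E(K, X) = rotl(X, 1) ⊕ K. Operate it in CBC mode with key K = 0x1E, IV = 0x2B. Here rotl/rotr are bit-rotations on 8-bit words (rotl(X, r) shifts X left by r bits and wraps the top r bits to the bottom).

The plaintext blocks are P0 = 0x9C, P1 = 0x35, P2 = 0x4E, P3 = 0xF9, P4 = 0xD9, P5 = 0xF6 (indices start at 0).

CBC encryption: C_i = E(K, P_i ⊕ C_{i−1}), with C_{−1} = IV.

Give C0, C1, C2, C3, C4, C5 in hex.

C0 = 0x71, C1 = 0x96, C2 = 0xAF, C3 = 0xB2, C4 = 0xC8, C5 = 0x62

C0: P0 ⊕ 0x2B = 0xB7; E(K, 0xB7) = 0x71.
C1: P1 ⊕ 0x71 = 0x44; E(K, 0x44) = 0x96.
C2: P2 ⊕ 0x96 = 0xD8; E(K, 0xD8) = 0xAF.
C3: P3 ⊕ 0xAF = 0x56; E(K, 0x56) = 0xB2.
C4: P4 ⊕ 0xB2 = 0x6B; E(K, 0x6B) = 0xC8.
C5: P5 ⊕ 0xC8 = 0x3E; E(K, 0x3E) = 0x62.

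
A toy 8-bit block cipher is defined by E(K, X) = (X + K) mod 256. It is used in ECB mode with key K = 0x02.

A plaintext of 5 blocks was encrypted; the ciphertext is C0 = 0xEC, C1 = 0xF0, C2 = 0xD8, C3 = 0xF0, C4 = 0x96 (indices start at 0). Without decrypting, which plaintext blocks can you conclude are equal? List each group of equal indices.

P1 = P3

ECB encrypts each block independently with the same key, so equal ciphertext blocks imply equal plaintext blocks.
C1 = C3 = 0xF0, so P1 = P3.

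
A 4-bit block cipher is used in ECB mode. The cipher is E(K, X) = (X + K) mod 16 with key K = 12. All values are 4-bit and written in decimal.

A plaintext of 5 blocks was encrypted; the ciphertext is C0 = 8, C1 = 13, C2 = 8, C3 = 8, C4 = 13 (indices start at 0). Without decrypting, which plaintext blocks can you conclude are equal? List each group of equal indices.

P0 = P2 = P3; P1 = P4

ECB encrypts each block independently with the same key, so equal ciphertext blocks imply equal plaintext blocks.
C0 = C2 = C3 = 8, so P0 = P2 = P3.
C1 = C4 = 13, so P1 = P4.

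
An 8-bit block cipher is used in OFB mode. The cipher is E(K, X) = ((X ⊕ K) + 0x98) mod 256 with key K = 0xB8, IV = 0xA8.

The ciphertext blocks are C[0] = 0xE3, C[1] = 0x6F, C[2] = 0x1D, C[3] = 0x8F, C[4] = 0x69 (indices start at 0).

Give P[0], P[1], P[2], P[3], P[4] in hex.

OFB decryption: S_i = E(K, S_{i−1}) with S_{−1} = IV; P_i = C_i ⊕ S_i.
P[0]: S = E(K, 0xA8) = 0xA8; 0xE3 ⊕ 0xA8 = 0x4B.
P[1]: S = E(K, 0xA8) = 0xA8; 0x6F ⊕ 0xA8 = 0xC7.
P[2]: S = E(K, 0xA8) = 0xA8; 0x1D ⊕ 0xA8 = 0xB5.
P[3]: S = E(K, 0xA8) = 0xA8; 0x8F ⊕ 0xA8 = 0x27.
P[4]: S = E(K, 0xA8) = 0xA8; 0x69 ⊕ 0xA8 = 0xC1.

P[0] = 0x4B, P[1] = 0xC7, P[2] = 0xB5, P[3] = 0x27, P[4] = 0xC1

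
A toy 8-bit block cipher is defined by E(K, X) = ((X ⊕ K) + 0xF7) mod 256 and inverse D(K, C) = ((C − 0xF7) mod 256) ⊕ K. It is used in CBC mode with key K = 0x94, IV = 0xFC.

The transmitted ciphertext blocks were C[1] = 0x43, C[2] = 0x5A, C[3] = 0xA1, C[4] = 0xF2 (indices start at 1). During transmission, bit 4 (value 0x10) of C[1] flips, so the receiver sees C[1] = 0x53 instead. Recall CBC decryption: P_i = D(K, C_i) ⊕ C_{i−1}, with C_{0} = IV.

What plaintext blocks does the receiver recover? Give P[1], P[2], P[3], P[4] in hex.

Only C[1] changed, to 0x53. In CBC, a change in C_i garbles P_i and flips the same bit in P_{i+1}. Decrypting the received ciphertext:
P[1]: D(K, 0x53) = 0xC8; 0xC8 ⊕ 0xFC = 0x34.
P[2]: D(K, 0x5A) = 0xF7; 0xF7 ⊕ 0x53 = 0xA4.
P[3]: D(K, 0xA1) = 0x3E; 0x3E ⊕ 0x5A = 0x64.
P[4]: D(K, 0xF2) = 0x6F; 0x6F ⊕ 0xA1 = 0xCE.
Blocks that differ from the original plaintext: P[1], P[2].

P[1] = 0x34, P[2] = 0xA4, P[3] = 0x64, P[4] = 0xCE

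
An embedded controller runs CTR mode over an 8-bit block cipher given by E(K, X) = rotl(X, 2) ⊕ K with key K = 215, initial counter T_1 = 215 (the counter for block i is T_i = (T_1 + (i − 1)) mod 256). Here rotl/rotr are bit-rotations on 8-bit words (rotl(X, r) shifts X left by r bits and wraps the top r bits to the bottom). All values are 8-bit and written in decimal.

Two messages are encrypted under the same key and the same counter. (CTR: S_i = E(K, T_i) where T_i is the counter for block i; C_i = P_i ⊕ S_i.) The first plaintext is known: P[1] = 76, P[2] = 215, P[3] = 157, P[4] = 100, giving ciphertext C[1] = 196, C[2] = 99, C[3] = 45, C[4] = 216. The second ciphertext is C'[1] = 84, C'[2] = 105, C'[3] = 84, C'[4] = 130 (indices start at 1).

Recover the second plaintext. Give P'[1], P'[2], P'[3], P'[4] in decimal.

In CTR with a reused counter, both messages share the same keystream S_i, so C_i ⊕ C'_i = P_i ⊕ P'_i and thus P'_i = P_i ⊕ C_i ⊕ C'_i.
P'[1]: 76 ⊕ 196 ⊕ 84 = 220.
P'[2]: 215 ⊕ 99 ⊕ 105 = 221.
P'[3]: 157 ⊕ 45 ⊕ 84 = 228.
P'[4]: 100 ⊕ 216 ⊕ 130 = 62.

P'[1] = 220, P'[2] = 221, P'[3] = 228, P'[4] = 62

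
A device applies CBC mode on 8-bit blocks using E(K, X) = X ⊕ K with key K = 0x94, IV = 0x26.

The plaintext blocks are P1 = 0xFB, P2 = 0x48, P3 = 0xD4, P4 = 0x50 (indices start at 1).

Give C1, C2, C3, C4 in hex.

CBC encryption: C_i = E(K, P_i ⊕ C_{i−1}), with C_{0} = IV.
C1: P1 ⊕ 0x26 = 0xDD; E(K, 0xDD) = 0x49.
C2: P2 ⊕ 0x49 = 0x01; E(K, 0x01) = 0x95.
C3: P3 ⊕ 0x95 = 0x41; E(K, 0x41) = 0xD5.
C4: P4 ⊕ 0xD5 = 0x85; E(K, 0x85) = 0x11.

C1 = 0x49, C2 = 0x95, C3 = 0xD5, C4 = 0x11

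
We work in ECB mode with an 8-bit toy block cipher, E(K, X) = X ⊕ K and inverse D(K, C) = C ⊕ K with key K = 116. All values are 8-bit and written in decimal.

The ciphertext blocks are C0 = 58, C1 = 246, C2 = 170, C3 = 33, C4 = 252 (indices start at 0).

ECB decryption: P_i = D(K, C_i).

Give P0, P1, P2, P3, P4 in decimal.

P0: D(K, 58) = 78.
P1: D(K, 246) = 130.
P2: D(K, 170) = 222.
P3: D(K, 33) = 85.
P4: D(K, 252) = 136.

P0 = 78, P1 = 130, P2 = 222, P3 = 85, P4 = 136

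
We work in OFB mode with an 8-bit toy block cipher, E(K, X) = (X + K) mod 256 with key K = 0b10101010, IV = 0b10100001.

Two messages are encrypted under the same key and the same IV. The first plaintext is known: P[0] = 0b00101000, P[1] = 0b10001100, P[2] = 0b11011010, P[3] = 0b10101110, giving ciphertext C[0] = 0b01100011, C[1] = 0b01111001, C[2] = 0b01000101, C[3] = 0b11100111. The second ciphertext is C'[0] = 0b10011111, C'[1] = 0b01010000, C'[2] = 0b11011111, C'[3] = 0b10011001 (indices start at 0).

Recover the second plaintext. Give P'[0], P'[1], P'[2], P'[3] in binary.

P'[0] = 0b11010100, P'[1] = 0b10100101, P'[2] = 0b01000000, P'[3] = 0b11010000

In OFB with a reused IV, both messages share the same keystream S_i, so C_i ⊕ C'_i = P_i ⊕ P'_i and thus P'_i = P_i ⊕ C_i ⊕ C'_i.
P'[0]: 0b00101000 ⊕ 0b01100011 ⊕ 0b10011111 = 0b11010100.
P'[1]: 0b10001100 ⊕ 0b01111001 ⊕ 0b01010000 = 0b10100101.
P'[2]: 0b11011010 ⊕ 0b01000101 ⊕ 0b11011111 = 0b01000000.
P'[3]: 0b10101110 ⊕ 0b11100111 ⊕ 0b10011001 = 0b11010000.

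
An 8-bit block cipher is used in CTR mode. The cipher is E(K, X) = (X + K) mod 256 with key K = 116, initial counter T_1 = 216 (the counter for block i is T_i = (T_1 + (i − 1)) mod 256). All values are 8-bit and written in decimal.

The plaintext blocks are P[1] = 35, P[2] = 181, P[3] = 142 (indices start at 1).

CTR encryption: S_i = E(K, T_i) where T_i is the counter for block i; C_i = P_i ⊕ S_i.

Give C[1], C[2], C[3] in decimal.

C[1] = 111, C[2] = 248, C[3] = 192

C[1]: T = 216, S = E(K, T) = 76; 35 ⊕ 76 = 111.
C[2]: T = 217, S = E(K, T) = 77; 181 ⊕ 77 = 248.
C[3]: T = 218, S = E(K, T) = 78; 142 ⊕ 78 = 192.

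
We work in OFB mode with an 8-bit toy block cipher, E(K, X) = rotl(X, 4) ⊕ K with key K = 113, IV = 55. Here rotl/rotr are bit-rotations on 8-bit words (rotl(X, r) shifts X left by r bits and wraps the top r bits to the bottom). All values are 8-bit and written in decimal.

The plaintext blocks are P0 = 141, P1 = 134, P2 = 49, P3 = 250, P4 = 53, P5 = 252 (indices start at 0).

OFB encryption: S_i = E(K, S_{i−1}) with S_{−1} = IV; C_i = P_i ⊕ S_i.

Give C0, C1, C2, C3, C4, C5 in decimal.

C0: S = E(K, 55) = 2; 141 ⊕ 2 = 143.
C1: S = E(K, 2) = 81; 134 ⊕ 81 = 215.
C2: S = E(K, 81) = 100; 49 ⊕ 100 = 85.
C3: S = E(K, 100) = 55; 250 ⊕ 55 = 205.
C4: S = E(K, 55) = 2; 53 ⊕ 2 = 55.
C5: S = E(K, 2) = 81; 252 ⊕ 81 = 173.

C0 = 143, C1 = 215, C2 = 85, C3 = 205, C4 = 55, C5 = 173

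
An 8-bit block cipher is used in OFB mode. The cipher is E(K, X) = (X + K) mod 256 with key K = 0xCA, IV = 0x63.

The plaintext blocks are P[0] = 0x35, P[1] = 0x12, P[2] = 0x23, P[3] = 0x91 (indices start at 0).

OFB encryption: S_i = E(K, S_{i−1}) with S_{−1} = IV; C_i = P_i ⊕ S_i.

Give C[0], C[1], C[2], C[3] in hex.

C[0]: S = E(K, 0x63) = 0x2D; 0x35 ⊕ 0x2D = 0x18.
C[1]: S = E(K, 0x2D) = 0xF7; 0x12 ⊕ 0xF7 = 0xE5.
C[2]: S = E(K, 0xF7) = 0xC1; 0x23 ⊕ 0xC1 = 0xE2.
C[3]: S = E(K, 0xC1) = 0x8B; 0x91 ⊕ 0x8B = 0x1A.

C[0] = 0x18, C[1] = 0xE5, C[2] = 0xE2, C[3] = 0x1A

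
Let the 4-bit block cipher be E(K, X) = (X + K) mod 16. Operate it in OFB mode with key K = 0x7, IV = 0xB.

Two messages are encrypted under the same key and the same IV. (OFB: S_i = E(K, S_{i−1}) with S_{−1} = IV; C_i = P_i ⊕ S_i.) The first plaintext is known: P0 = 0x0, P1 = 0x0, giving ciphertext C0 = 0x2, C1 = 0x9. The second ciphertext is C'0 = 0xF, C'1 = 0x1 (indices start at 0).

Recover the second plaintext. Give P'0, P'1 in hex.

P'0 = 0xD, P'1 = 0x8

In OFB with a reused IV, both messages share the same keystream S_i, so C_i ⊕ C'_i = P_i ⊕ P'_i and thus P'_i = P_i ⊕ C_i ⊕ C'_i.
P'0: 0x0 ⊕ 0x2 ⊕ 0xF = 0xD.
P'1: 0x0 ⊕ 0x9 ⊕ 0x1 = 0x8.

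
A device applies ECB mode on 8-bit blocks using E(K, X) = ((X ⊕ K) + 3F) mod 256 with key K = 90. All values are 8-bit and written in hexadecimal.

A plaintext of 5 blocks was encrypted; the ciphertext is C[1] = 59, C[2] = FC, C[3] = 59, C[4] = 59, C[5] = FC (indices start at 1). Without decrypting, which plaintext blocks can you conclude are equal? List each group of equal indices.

ECB encrypts each block independently with the same key, so equal ciphertext blocks imply equal plaintext blocks.
C[1] = C[3] = C[4] = 59, so P[1] = P[3] = P[4].
C[2] = C[5] = FC, so P[2] = P[5].

P[1] = P[3] = P[4]; P[2] = P[5]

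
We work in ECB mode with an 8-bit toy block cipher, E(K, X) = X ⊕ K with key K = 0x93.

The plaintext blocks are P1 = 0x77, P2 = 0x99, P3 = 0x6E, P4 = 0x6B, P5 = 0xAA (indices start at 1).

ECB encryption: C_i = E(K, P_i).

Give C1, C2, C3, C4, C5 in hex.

C1 = 0xE4, C2 = 0x0A, C3 = 0xFD, C4 = 0xF8, C5 = 0x39

C1: E(K, 0x77) = 0xE4.
C2: E(K, 0x99) = 0x0A.
C3: E(K, 0x6E) = 0xFD.
C4: E(K, 0x6B) = 0xF8.
C5: E(K, 0xAA) = 0x39.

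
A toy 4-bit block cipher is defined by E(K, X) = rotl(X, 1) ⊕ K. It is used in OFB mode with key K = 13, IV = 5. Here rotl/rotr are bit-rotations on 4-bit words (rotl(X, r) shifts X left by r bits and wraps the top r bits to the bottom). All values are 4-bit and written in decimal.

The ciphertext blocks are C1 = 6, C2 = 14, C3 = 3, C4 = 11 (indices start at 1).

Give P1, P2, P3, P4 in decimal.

OFB decryption: S_i = E(K, S_{i−1}) with S_{0} = IV; P_i = C_i ⊕ S_i.
P1: S = E(K, 5) = 7; 6 ⊕ 7 = 1.
P2: S = E(K, 7) = 3; 14 ⊕ 3 = 13.
P3: S = E(K, 3) = 11; 3 ⊕ 11 = 8.
P4: S = E(K, 11) = 10; 11 ⊕ 10 = 1.

P1 = 1, P2 = 13, P3 = 8, P4 = 1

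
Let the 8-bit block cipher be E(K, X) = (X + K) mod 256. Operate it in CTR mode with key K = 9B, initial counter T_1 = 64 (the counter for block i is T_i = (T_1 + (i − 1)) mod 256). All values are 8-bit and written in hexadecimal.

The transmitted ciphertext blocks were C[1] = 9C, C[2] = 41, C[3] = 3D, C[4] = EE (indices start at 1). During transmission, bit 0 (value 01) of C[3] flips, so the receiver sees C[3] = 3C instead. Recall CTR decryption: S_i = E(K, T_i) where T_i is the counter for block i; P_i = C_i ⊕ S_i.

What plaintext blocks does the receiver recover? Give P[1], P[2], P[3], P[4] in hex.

P[1] = 63, P[2] = 41, P[3] = 3D, P[4] = EC

Only C[3] changed, to 3C. In CTR, a change in C_i flips the same bit in P_i only; the keystream is unaffected. Decrypting the received ciphertext:
P[1]: T = 64, S = E(K, T) = FF; 9C ⊕ FF = 63.
P[2]: T = 65, S = E(K, T) = 00; 41 ⊕ 00 = 41.
P[3]: T = 66, S = E(K, T) = 01; 3C ⊕ 01 = 3D.
P[4]: T = 67, S = E(K, T) = 02; EE ⊕ 02 = EC.
Blocks that differ from the original plaintext: P[3].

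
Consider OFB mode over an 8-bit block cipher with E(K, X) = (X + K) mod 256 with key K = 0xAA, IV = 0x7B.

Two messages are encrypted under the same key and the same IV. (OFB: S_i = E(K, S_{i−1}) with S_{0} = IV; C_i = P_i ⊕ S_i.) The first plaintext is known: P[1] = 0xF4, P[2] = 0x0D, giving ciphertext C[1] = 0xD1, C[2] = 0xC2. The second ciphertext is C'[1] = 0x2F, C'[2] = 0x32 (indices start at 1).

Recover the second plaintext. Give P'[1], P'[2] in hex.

In OFB with a reused IV, both messages share the same keystream S_i, so C_i ⊕ C'_i = P_i ⊕ P'_i and thus P'_i = P_i ⊕ C_i ⊕ C'_i.
P'[1]: 0xF4 ⊕ 0xD1 ⊕ 0x2F = 0x0A.
P'[2]: 0x0D ⊕ 0xC2 ⊕ 0x32 = 0xFD.

P'[1] = 0x0A, P'[2] = 0xFD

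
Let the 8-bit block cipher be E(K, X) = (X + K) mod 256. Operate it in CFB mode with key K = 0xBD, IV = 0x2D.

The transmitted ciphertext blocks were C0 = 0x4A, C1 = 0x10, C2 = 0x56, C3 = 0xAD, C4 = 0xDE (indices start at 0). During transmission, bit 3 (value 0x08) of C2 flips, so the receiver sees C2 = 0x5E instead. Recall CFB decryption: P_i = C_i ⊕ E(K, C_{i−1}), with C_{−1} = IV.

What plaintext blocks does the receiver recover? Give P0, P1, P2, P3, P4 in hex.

P0 = 0xA0, P1 = 0x17, P2 = 0x93, P3 = 0xB6, P4 = 0xB4

Only C2 changed, to 0x5E. In CFB, a change in C_i flips the same bit in P_i and garbles P_{i+1}. Decrypting the received ciphertext:
P0: E(K, 0x2D) = 0xEA; 0x4A ⊕ 0xEA = 0xA0.
P1: E(K, 0x4A) = 0x07; 0x10 ⊕ 0x07 = 0x17.
P2: E(K, 0x10) = 0xCD; 0x5E ⊕ 0xCD = 0x93.
P3: E(K, 0x5E) = 0x1B; 0xAD ⊕ 0x1B = 0xB6.
P4: E(K, 0xAD) = 0x6A; 0xDE ⊕ 0x6A = 0xB4.
Blocks that differ from the original plaintext: P2, P3.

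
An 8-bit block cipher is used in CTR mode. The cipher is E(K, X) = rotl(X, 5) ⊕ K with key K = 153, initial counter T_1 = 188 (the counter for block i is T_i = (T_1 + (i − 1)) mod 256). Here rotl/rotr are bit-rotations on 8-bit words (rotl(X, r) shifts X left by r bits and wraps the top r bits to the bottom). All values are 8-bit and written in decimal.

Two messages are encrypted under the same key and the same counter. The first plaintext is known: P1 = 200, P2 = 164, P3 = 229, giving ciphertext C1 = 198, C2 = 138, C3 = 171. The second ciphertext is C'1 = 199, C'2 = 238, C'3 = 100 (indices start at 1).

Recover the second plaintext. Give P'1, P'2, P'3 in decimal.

In CTR with a reused counter, both messages share the same keystream S_i, so C_i ⊕ C'_i = P_i ⊕ P'_i and thus P'_i = P_i ⊕ C_i ⊕ C'_i.
P'1: 200 ⊕ 198 ⊕ 199 = 201.
P'2: 164 ⊕ 138 ⊕ 238 = 192.
P'3: 229 ⊕ 171 ⊕ 100 = 42.

P'1 = 201, P'2 = 192, P'3 = 42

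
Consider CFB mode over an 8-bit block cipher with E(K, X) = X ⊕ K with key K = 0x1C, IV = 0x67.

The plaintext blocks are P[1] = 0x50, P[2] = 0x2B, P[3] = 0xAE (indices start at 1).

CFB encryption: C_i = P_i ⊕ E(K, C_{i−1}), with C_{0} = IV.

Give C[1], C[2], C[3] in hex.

C[1] = 0x2B, C[2] = 0x1C, C[3] = 0xAE

C[1]: E(K, 0x67) = 0x7B; 0x50 ⊕ 0x7B = 0x2B.
C[2]: E(K, 0x2B) = 0x37; 0x2B ⊕ 0x37 = 0x1C.
C[3]: E(K, 0x1C) = 0x00; 0xAE ⊕ 0x00 = 0xAE.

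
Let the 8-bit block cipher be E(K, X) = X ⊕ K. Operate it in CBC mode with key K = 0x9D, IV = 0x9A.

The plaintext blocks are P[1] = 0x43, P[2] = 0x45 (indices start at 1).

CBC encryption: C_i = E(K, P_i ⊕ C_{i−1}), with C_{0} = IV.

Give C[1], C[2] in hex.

C[1]: P[1] ⊕ 0x9A = 0xD9; E(K, 0xD9) = 0x44.
C[2]: P[2] ⊕ 0x44 = 0x01; E(K, 0x01) = 0x9C.

C[1] = 0x44, C[2] = 0x9C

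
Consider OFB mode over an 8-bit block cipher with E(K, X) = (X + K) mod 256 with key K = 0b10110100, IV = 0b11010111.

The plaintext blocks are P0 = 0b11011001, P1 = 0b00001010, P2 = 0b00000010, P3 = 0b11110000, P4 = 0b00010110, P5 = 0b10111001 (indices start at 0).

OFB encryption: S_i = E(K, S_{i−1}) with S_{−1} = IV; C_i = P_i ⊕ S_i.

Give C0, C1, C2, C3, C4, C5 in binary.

C0: S = E(K, 0b11010111) = 0b10001011; 0b11011001 ⊕ 0b10001011 = 0b01010010.
C1: S = E(K, 0b10001011) = 0b00111111; 0b00001010 ⊕ 0b00111111 = 0b00110101.
C2: S = E(K, 0b00111111) = 0b11110011; 0b00000010 ⊕ 0b11110011 = 0b11110001.
C3: S = E(K, 0b11110011) = 0b10100111; 0b11110000 ⊕ 0b10100111 = 0b01010111.
C4: S = E(K, 0b10100111) = 0b01011011; 0b00010110 ⊕ 0b01011011 = 0b01001101.
C5: S = E(K, 0b01011011) = 0b00001111; 0b10111001 ⊕ 0b00001111 = 0b10110110.

C0 = 0b01010010, C1 = 0b00110101, C2 = 0b11110001, C3 = 0b01010111, C4 = 0b01001101, C5 = 0b10110110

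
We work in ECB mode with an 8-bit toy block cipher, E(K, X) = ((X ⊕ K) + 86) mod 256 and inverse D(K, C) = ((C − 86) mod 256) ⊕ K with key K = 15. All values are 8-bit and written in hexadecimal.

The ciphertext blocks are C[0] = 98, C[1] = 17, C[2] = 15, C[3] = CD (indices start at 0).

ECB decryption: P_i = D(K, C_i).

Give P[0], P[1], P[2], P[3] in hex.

P[0] = 07, P[1] = 84, P[2] = 9A, P[3] = 52

P[0]: D(K, 98) = 07.
P[1]: D(K, 17) = 84.
P[2]: D(K, 15) = 9A.
P[3]: D(K, CD) = 52.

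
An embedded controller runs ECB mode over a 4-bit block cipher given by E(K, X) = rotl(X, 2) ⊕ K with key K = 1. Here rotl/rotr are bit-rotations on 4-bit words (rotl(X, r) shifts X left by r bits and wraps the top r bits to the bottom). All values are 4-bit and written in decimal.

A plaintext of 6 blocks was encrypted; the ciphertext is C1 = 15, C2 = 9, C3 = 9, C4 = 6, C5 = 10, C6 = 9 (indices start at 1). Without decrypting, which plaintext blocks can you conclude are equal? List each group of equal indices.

ECB encrypts each block independently with the same key, so equal ciphertext blocks imply equal plaintext blocks.
C2 = C3 = C6 = 9, so P2 = P3 = P6.

P2 = P3 = P6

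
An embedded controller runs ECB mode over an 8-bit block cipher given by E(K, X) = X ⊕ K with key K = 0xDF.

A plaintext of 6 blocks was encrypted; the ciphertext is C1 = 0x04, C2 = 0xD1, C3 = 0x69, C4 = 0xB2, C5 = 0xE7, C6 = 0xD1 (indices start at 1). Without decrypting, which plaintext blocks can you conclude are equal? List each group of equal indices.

ECB encrypts each block independently with the same key, so equal ciphertext blocks imply equal plaintext blocks.
C2 = C6 = 0xD1, so P2 = P6.

P2 = P6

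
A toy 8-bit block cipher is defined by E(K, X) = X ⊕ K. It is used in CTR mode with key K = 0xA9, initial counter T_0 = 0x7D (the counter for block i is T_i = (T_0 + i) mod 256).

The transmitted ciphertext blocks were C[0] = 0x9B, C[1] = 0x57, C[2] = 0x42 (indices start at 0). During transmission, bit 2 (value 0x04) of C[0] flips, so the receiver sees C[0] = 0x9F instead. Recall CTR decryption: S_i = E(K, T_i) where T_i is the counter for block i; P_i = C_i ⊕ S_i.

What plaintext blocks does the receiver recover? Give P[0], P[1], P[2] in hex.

Only C[0] changed, to 0x9F. In CTR, a change in C_i flips the same bit in P_i only; the keystream is unaffected. Decrypting the received ciphertext:
P[0]: T = 0x7D, S = E(K, T) = 0xD4; 0x9F ⊕ 0xD4 = 0x4B.
P[1]: T = 0x7E, S = E(K, T) = 0xD7; 0x57 ⊕ 0xD7 = 0x80.
P[2]: T = 0x7F, S = E(K, T) = 0xD6; 0x42 ⊕ 0xD6 = 0x94.
Blocks that differ from the original plaintext: P[0].

P[0] = 0x4B, P[1] = 0x80, P[2] = 0x94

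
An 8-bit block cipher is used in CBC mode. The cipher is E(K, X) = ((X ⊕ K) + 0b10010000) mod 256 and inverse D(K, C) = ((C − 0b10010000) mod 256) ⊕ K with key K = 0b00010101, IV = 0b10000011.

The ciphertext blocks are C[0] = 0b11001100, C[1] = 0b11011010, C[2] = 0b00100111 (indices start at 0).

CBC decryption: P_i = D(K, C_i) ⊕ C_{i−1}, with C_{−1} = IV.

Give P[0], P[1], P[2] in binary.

P[0]: D(K, 0b11001100) = 0b00101001; 0b00101001 ⊕ 0b10000011 = 0b10101010.
P[1]: D(K, 0b11011010) = 0b01011111; 0b01011111 ⊕ 0b11001100 = 0b10010011.
P[2]: D(K, 0b00100111) = 0b10000010; 0b10000010 ⊕ 0b11011010 = 0b01011000.

P[0] = 0b10101010, P[1] = 0b10010011, P[2] = 0b01011000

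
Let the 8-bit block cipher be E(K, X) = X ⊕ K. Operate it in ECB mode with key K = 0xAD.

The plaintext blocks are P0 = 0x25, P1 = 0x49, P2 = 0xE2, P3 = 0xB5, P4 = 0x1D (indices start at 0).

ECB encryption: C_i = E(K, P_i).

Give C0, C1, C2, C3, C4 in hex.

C0 = 0x88, C1 = 0xE4, C2 = 0x4F, C3 = 0x18, C4 = 0xB0

C0: E(K, 0x25) = 0x88.
C1: E(K, 0x49) = 0xE4.
C2: E(K, 0xE2) = 0x4F.
C3: E(K, 0xB5) = 0x18.
C4: E(K, 0x1D) = 0xB0.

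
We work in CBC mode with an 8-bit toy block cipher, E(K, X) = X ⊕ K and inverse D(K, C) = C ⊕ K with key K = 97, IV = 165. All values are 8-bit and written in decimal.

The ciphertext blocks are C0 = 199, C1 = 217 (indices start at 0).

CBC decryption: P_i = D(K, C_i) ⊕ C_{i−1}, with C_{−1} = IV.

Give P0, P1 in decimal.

P0: D(K, 199) = 166; 166 ⊕ 165 = 3.
P1: D(K, 217) = 184; 184 ⊕ 199 = 127.

P0 = 3, P1 = 127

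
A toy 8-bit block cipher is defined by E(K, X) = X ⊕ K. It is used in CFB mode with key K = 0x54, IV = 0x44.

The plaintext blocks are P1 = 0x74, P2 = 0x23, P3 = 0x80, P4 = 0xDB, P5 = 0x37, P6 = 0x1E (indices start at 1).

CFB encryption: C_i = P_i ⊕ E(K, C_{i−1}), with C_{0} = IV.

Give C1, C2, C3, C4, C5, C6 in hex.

C1: E(K, 0x44) = 0x10; 0x74 ⊕ 0x10 = 0x64.
C2: E(K, 0x64) = 0x30; 0x23 ⊕ 0x30 = 0x13.
C3: E(K, 0x13) = 0x47; 0x80 ⊕ 0x47 = 0xC7.
C4: E(K, 0xC7) = 0x93; 0xDB ⊕ 0x93 = 0x48.
C5: E(K, 0x48) = 0x1C; 0x37 ⊕ 0x1C = 0x2B.
C6: E(K, 0x2B) = 0x7F; 0x1E ⊕ 0x7F = 0x61.

C1 = 0x64, C2 = 0x13, C3 = 0xC7, C4 = 0x48, C5 = 0x2B, C6 = 0x61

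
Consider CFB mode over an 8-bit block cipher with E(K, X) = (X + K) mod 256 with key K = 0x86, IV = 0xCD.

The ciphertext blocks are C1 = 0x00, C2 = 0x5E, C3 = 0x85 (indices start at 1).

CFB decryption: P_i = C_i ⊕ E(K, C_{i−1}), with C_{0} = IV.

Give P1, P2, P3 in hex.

P1: E(K, 0xCD) = 0x53; 0x00 ⊕ 0x53 = 0x53.
P2: E(K, 0x00) = 0x86; 0x5E ⊕ 0x86 = 0xD8.
P3: E(K, 0x5E) = 0xE4; 0x85 ⊕ 0xE4 = 0x61.

P1 = 0x53, P2 = 0xD8, P3 = 0x61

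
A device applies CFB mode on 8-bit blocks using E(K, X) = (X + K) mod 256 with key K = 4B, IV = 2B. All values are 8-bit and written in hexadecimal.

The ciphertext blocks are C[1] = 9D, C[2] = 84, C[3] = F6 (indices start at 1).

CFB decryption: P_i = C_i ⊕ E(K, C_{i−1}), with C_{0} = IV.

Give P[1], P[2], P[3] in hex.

P[1] = EB, P[2] = 6C, P[3] = 39

P[1]: E(K, 2B) = 76; 9D ⊕ 76 = EB.
P[2]: E(K, 9D) = E8; 84 ⊕ E8 = 6C.
P[3]: E(K, 84) = CF; F6 ⊕ CF = 39.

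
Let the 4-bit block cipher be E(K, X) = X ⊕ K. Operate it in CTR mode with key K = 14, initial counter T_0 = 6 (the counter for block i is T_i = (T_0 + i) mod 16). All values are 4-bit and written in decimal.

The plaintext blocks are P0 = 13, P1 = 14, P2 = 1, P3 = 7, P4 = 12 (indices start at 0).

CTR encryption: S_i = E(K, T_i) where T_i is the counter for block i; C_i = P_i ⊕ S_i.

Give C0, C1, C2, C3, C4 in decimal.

C0: T = 6, S = E(K, T) = 8; 13 ⊕ 8 = 5.
C1: T = 7, S = E(K, T) = 9; 14 ⊕ 9 = 7.
C2: T = 8, S = E(K, T) = 6; 1 ⊕ 6 = 7.
C3: T = 9, S = E(K, T) = 7; 7 ⊕ 7 = 0.
C4: T = 10, S = E(K, T) = 4; 12 ⊕ 4 = 8.

C0 = 5, C1 = 7, C2 = 7, C3 = 0, C4 = 8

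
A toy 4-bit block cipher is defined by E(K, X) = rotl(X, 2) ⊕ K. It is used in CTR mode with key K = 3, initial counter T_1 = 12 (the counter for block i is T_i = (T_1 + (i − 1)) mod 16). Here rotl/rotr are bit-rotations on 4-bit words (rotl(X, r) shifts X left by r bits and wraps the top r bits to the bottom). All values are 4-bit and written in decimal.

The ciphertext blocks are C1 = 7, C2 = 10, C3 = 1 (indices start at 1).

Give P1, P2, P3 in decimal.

CTR decryption: S_i = E(K, T_i) where T_i is the counter for block i; P_i = C_i ⊕ S_i.
P1: T = 12, S = E(K, T) = 0; 7 ⊕ 0 = 7.
P2: T = 13, S = E(K, T) = 4; 10 ⊕ 4 = 14.
P3: T = 14, S = E(K, T) = 8; 1 ⊕ 8 = 9.

P1 = 7, P2 = 14, P3 = 9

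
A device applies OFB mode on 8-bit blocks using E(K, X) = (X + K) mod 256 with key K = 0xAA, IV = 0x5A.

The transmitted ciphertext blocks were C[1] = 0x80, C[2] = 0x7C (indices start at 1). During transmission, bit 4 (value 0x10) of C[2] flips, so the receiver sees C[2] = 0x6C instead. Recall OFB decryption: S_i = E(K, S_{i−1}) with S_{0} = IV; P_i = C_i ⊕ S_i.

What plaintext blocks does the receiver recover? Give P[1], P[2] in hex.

Only C[2] changed, to 0x6C. In OFB, a change in C_i flips the same bit in P_i only; the keystream is unaffected. Decrypting the received ciphertext:
P[1]: S = E(K, 0x5A) = 0x04; 0x80 ⊕ 0x04 = 0x84.
P[2]: S = E(K, 0x04) = 0xAE; 0x6C ⊕ 0xAE = 0xC2.
Blocks that differ from the original plaintext: P[2].

P[1] = 0x84, P[2] = 0xC2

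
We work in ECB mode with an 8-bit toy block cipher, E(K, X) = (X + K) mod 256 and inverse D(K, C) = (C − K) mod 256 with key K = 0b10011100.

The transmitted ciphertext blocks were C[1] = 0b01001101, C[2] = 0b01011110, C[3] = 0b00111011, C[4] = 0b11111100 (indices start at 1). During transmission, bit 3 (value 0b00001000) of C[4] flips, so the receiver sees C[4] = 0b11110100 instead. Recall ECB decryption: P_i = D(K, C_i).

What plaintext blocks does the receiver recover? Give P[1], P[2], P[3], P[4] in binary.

P[1] = 0b10110001, P[2] = 0b11000010, P[3] = 0b10011111, P[4] = 0b01011000

Only C[4] changed, to 0b11110100. In ECB, a change in C_i affects only P_i. Decrypting the received ciphertext:
P[1]: D(K, 0b01001101) = 0b10110001.
P[2]: D(K, 0b01011110) = 0b11000010.
P[3]: D(K, 0b00111011) = 0b10011111.
P[4]: D(K, 0b11110100) = 0b01011000.
Blocks that differ from the original plaintext: P[4].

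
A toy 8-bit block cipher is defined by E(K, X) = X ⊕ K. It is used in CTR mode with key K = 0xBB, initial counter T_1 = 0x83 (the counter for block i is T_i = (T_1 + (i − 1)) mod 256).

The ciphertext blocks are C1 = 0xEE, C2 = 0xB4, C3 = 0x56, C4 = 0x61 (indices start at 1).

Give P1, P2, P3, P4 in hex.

P1 = 0xD6, P2 = 0x8B, P3 = 0x68, P4 = 0x5C

CTR decryption: S_i = E(K, T_i) where T_i is the counter for block i; P_i = C_i ⊕ S_i.
P1: T = 0x83, S = E(K, T) = 0x38; 0xEE ⊕ 0x38 = 0xD6.
P2: T = 0x84, S = E(K, T) = 0x3F; 0xB4 ⊕ 0x3F = 0x8B.
P3: T = 0x85, S = E(K, T) = 0x3E; 0x56 ⊕ 0x3E = 0x68.
P4: T = 0x86, S = E(K, T) = 0x3D; 0x61 ⊕ 0x3D = 0x5C.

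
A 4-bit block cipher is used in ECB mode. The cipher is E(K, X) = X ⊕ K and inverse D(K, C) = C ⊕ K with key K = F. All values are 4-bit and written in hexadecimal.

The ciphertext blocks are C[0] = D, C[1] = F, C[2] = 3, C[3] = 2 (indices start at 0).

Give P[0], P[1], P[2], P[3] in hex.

P[0] = 2, P[1] = 0, P[2] = C, P[3] = D

ECB decryption: P_i = D(K, C_i).
P[0]: D(K, D) = 2.
P[1]: D(K, F) = 0.
P[2]: D(K, 3) = C.
P[3]: D(K, 2) = D.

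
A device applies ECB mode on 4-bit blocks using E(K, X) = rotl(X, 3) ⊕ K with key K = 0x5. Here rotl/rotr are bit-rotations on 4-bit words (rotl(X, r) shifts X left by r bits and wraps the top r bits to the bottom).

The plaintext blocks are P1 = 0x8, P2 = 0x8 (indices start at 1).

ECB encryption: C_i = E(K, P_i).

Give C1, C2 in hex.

C1 = 0x1, C2 = 0x1

C1: E(K, 0x8) = 0x1.
C2: E(K, 0x8) = 0x1.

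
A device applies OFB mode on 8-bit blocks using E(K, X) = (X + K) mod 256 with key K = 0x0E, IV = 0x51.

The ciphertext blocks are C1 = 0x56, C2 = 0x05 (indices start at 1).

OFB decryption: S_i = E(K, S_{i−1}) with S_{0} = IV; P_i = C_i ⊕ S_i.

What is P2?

P1: S = E(K, 0x51) = 0x5F; 0x56 ⊕ 0x5F = 0x09.
P2: S = E(K, 0x5F) = 0x6D; 0x05 ⊕ 0x6D = 0x68.

P2 = 0x68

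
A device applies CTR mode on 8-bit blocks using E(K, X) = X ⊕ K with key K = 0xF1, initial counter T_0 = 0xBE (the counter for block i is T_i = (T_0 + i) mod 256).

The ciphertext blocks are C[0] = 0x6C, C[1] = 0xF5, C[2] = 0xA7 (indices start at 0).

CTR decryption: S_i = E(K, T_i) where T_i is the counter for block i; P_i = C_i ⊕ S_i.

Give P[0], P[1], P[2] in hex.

P[0]: T = 0xBE, S = E(K, T) = 0x4F; 0x6C ⊕ 0x4F = 0x23.
P[1]: T = 0xBF, S = E(K, T) = 0x4E; 0xF5 ⊕ 0x4E = 0xBB.
P[2]: T = 0xC0, S = E(K, T) = 0x31; 0xA7 ⊕ 0x31 = 0x96.

P[0] = 0x23, P[1] = 0xBB, P[2] = 0x96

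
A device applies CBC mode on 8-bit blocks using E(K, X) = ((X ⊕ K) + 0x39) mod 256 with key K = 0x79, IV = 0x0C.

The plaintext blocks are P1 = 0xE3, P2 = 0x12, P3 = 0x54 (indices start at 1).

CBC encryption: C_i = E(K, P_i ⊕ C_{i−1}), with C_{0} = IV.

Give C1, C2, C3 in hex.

C1: P1 ⊕ 0x0C = 0xEF; E(K, 0xEF) = 0xCF.
C2: P2 ⊕ 0xCF = 0xDD; E(K, 0xDD) = 0xDD.
C3: P3 ⊕ 0xDD = 0x89; E(K, 0x89) = 0x29.

C1 = 0xCF, C2 = 0xDD, C3 = 0x29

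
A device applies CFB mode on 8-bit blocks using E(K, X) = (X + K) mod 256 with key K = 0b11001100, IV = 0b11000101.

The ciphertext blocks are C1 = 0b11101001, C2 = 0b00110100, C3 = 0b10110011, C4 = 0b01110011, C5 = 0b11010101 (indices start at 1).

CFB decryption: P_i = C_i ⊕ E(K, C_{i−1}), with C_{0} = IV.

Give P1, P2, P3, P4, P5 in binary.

P1 = 0b01111000, P2 = 0b10000001, P3 = 0b10110011, P4 = 0b00001100, P5 = 0b11101010

P1: E(K, 0b11000101) = 0b10010001; 0b11101001 ⊕ 0b10010001 = 0b01111000.
P2: E(K, 0b11101001) = 0b10110101; 0b00110100 ⊕ 0b10110101 = 0b10000001.
P3: E(K, 0b00110100) = 0b00000000; 0b10110011 ⊕ 0b00000000 = 0b10110011.
P4: E(K, 0b10110011) = 0b01111111; 0b01110011 ⊕ 0b01111111 = 0b00001100.
P5: E(K, 0b01110011) = 0b00111111; 0b11010101 ⊕ 0b00111111 = 0b11101010.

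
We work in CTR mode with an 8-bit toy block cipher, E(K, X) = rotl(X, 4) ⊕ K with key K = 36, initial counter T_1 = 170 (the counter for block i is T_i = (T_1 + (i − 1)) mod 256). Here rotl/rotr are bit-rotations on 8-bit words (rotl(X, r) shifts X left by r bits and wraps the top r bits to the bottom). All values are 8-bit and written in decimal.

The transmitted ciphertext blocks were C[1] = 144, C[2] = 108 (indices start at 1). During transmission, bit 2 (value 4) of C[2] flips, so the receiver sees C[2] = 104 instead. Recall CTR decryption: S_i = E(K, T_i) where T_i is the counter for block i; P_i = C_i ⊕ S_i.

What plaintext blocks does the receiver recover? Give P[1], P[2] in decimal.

P[1] = 30, P[2] = 246

Only C[2] changed, to 104. In CTR, a change in C_i flips the same bit in P_i only; the keystream is unaffected. Decrypting the received ciphertext:
P[1]: T = 170, S = E(K, T) = 142; 144 ⊕ 142 = 30.
P[2]: T = 171, S = E(K, T) = 158; 104 ⊕ 158 = 246.
Blocks that differ from the original plaintext: P[2].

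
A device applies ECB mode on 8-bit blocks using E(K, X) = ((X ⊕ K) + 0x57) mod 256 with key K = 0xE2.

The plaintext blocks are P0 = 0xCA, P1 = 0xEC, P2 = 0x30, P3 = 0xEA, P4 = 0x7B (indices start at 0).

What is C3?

C3 = 0x5F

ECB encryption: C_i = E(K, P_i).
C3: E(K, 0xEA) = 0x5F.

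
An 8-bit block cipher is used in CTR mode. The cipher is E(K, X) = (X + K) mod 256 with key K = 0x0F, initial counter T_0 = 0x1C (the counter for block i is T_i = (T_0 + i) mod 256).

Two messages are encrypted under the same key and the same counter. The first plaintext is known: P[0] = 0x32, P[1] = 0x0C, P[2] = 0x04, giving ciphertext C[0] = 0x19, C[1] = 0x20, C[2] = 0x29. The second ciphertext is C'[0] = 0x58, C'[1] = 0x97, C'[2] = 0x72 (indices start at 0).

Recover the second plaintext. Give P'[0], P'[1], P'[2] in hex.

P'[0] = 0x73, P'[1] = 0xBB, P'[2] = 0x5F

In CTR with a reused counter, both messages share the same keystream S_i, so C_i ⊕ C'_i = P_i ⊕ P'_i and thus P'_i = P_i ⊕ C_i ⊕ C'_i.
P'[0]: 0x32 ⊕ 0x19 ⊕ 0x58 = 0x73.
P'[1]: 0x0C ⊕ 0x20 ⊕ 0x97 = 0xBB.
P'[2]: 0x04 ⊕ 0x29 ⊕ 0x72 = 0x5F.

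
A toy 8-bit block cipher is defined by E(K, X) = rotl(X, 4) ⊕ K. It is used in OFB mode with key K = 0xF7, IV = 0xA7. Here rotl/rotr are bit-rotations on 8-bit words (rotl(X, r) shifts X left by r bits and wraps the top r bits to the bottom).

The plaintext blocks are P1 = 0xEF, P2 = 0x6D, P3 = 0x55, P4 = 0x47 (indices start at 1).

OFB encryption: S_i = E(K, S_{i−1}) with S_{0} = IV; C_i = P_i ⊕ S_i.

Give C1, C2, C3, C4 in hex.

C1: S = E(K, 0xA7) = 0x8D; 0xEF ⊕ 0x8D = 0x62.
C2: S = E(K, 0x8D) = 0x2F; 0x6D ⊕ 0x2F = 0x42.
C3: S = E(K, 0x2F) = 0x05; 0x55 ⊕ 0x05 = 0x50.
C4: S = E(K, 0x05) = 0xA7; 0x47 ⊕ 0xA7 = 0xE0.

C1 = 0x62, C2 = 0x42, C3 = 0x50, C4 = 0xE0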